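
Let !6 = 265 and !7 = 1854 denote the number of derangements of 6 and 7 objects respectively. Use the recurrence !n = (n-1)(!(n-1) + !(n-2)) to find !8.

!8 = (8-1)·(!7 + !6) = 7·(1854 + 265) = 7·2119 = 14833.

14833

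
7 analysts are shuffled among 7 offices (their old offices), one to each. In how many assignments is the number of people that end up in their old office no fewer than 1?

3186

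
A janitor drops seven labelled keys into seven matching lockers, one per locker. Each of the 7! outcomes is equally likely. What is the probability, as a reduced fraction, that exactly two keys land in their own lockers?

Favorable outcomes: C(7,2)·!5 = 21·44 = 924.
Total outcomes: 7! = 5040.
Probability = 924/5040 = 11/60.

11/60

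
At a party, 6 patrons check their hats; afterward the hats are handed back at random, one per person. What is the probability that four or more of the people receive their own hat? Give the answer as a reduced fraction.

1/45

Favorable outcomes: Σ_{i≥4} C(6,i)·!(6-i) = 15·1 + 6·0 + 1·1 = 16.
Total outcomes: 6! = 720.
Probability = 16/720 = 1/45.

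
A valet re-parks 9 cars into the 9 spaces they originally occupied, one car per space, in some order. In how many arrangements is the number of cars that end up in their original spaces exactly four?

5544

Choose which 4 of the 9 are fixed: C(9,4) = 126.
The remaining 5 must be deranged: !5 = 44.
Total: 126 × 44 = 5544.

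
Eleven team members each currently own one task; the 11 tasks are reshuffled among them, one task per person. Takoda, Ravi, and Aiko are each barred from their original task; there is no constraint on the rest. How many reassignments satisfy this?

30078720

Let A_j be the event that the j-th constrained one is fixed. By inclusion-exclusion over the 3 events:
Σ_{j=0}^{3} (-1)^j C(3,j)(11-j)!
= C(3,0)·11! - C(3,1)·10! + C(3,2)·9! - C(3,3)·8!
= 39916800 - 10886400 + 1088640 - 40320
= 30078720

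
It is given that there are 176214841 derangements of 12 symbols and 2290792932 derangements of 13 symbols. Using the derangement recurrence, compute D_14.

32071101049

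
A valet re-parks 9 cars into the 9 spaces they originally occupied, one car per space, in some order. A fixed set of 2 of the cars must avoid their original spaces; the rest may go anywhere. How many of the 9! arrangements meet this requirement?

287280

Inclusion-exclusion on the 2 forbidden self-matches:
Σ_{j=0}^{2} (-1)^j C(2,j)(9-j)!
= C(2,0)·9! - C(2,1)·8! + C(2,2)·7!
= 362880 - 80640 + 5040
= 287280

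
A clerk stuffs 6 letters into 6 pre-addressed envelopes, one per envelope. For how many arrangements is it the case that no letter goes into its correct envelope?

!6 = 6! · Σ_{k=0}^{6} (-1)^k/k!
= 6! - 6!/1! + 6!/2! - 6!/3! + 6!/4! - 6!/5! + 6!/6!
= 720 - 720 + 360 - 120 + 30 - 6 + 1
= 265

265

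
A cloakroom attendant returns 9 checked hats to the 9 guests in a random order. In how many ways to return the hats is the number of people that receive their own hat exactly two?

66744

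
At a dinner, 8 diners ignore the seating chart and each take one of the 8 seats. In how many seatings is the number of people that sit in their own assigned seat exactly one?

Choose which one of the 8 is fixed: C(8,1) = 8.
The remaining 7 must be deranged: !7 = 1854.
Total: 8 × 1854 = 14832.

14832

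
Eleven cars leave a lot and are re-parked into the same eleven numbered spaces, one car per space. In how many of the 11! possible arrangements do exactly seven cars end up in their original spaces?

Pick the 7 fixed positions: C(11,7) = 330 ways.
The other 4 form a derangement: !4 = 9.
Total: 330 × 9 = 2970.

2970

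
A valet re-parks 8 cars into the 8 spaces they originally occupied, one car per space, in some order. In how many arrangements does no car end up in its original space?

14833

Recurrence: !8 = 8·!7 + (-1)^8.
!8 = 8·1854 + 1 = 14833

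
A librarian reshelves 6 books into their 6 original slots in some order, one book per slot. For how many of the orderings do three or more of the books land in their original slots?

Sum C(6,i)·!(6-i) for i = 3..6:
  i=3: C(6,3)·!3 = 20·2 = 40
  i=4: C(6,4)·!2 = 15·1 = 15
  i=5: C(6,5)·!1 = 6·0 = 0
  i=6: C(6,6)·!0 = 1·1 = 1
Total = 56.

56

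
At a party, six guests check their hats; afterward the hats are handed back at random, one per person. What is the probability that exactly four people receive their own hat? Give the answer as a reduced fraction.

1/48

Favorable outcomes: C(6,4)·!2 = 15·1 = 15.
Total outcomes: 6! = 720.
Probability = 15/720 = 1/48.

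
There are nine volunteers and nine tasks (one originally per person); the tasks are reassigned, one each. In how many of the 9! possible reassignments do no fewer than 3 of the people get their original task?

29143

Sum C(9,i)·!(9-i) for i = 3..9:
  i=3: C(9,3)·!6 = 84·265 = 22260
  i=4: C(9,4)·!5 = 126·44 = 5544
  i=5: C(9,5)·!4 = 126·9 = 1134
  i=6: C(9,6)·!3 = 84·2 = 168
  i=7: C(9,7)·!2 = 36·1 = 36
  i=8: C(9,8)·!1 = 9·0 = 0
  i=9: C(9,9)·!0 = 1·1 = 1
Total = 29143.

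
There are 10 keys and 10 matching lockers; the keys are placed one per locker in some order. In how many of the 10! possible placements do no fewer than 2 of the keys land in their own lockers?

# with exactly i fixed is C(10,i)·!(10-i); sum over i=2..10:
  i=2: C(10,2)·!8 = 45·14833 = 667485
  i=3: C(10,3)·!7 = 120·1854 = 222480
  i=4: C(10,4)·!6 = 210·265 = 55650
  i=5: C(10,5)·!5 = 252·44 = 11088
  i=6: C(10,6)·!4 = 210·9 = 1890
  i=7: C(10,7)·!3 = 120·2 = 240
  i=8: C(10,8)·!2 = 45·1 = 45
  i=9: C(10,9)·!1 = 10·0 = 0
  i=10: C(10,10)·!0 = 1·1 = 1
Total = 958879.

958879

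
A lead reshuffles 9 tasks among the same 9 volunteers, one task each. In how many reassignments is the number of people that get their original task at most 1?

266993

Sum C(9,i)·!(9-i) for i = 0..1:
  i=0: C(9,0)·!9 = 1·133496 = 133496
  i=1: C(9,1)·!8 = 9·14833 = 133497
Total = 266993.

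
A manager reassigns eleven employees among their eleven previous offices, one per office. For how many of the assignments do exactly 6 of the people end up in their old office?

Pick the 6 fixed positions: C(11,6) = 462 ways.
The remaining 5 must be deranged: !5 = 44.
Total: 462 × 44 = 20328.

20328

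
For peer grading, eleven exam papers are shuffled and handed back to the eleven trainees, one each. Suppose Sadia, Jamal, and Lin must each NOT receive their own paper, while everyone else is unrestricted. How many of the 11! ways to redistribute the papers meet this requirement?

Inclusion-exclusion on the 3 forbidden self-matches:
Σ_{j=0}^{3} (-1)^j C(3,j)(11-j)!
= C(3,0)·11! - C(3,1)·10! + C(3,2)·9! - C(3,3)·8!
= 39916800 - 10886400 + 1088640 - 40320
= 30078720

30078720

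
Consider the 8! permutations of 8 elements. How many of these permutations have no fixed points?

14833

The number of derangements of 8 is !8 = Σ_{k=0}^{8} (-1)^k·8!/k!
= 8! - 8!/1! + 8!/2! - 8!/3! + 8!/4! - 8!/5! + 8!/6! - 8!/7! + 8!/8!
= 40320 - 40320 + 20160 - 6720 + 1680 - 336 + 56 - 8 + 1
= 14833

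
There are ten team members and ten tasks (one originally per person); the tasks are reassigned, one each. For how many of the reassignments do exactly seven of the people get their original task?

Pick the 7 fixed positions: C(10,7) = 120 ways.
The remaining 3 must be deranged: !3 = 2.
Total: 120 × 2 = 240.

240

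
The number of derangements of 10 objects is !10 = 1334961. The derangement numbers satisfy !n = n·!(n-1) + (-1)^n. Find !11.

!11 = 11·1334961 - 1 = 14684570.

14684570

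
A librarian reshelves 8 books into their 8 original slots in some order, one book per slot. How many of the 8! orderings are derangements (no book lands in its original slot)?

14833

The number of derangements of 8 is !8 = Σ_{k=0}^{8} (-1)^k·8!/k!
= 8! - 8!/1! + 8!/2! - 8!/3! + 8!/4! - 8!/5! + 8!/6! - 8!/7! + 8!/8!
= 40320 - 40320 + 20160 - 6720 + 1680 - 336 + 56 - 8 + 1
= 14833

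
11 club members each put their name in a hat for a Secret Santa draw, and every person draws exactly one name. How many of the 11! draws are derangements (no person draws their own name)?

14684570

!11 = 11! · Σ_{k=0}^{11} (-1)^k/k!
= 11! - 11!/1! + 11!/2! - 11!/3! + 11!/4! - 11!/5! + 11!/6! - 11!/7! + 11!/8! - 11!/9! + 11!/10! - 11!/11!
= 39916800 - 39916800 + 19958400 - 6652800 + 1663200 - 332640 + 55440 - 7920 + 990 - 110 + 11 - 1
= 14684570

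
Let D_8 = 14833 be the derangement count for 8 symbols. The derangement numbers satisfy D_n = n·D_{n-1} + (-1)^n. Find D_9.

133496

D_9 = 9·14833 - 1 = 133496.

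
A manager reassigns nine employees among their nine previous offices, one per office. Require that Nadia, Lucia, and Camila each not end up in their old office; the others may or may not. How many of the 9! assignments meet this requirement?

256320

Let A_j be the event that the j-th constrained one is fixed. By inclusion-exclusion over the 3 events:
Σ_{j=0}^{3} (-1)^j C(3,j)(9-j)!
= C(3,0)·9! - C(3,1)·8! + C(3,2)·7! - C(3,3)·6!
= 362880 - 120960 + 15120 - 720
= 256320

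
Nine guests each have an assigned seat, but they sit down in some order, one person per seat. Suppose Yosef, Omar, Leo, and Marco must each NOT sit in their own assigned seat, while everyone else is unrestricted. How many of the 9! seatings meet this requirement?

Let A_j be the event that the j-th constrained one is fixed. By inclusion-exclusion over the 4 events:
Σ_{j=0}^{4} (-1)^j C(4,j)(9-j)!
= C(4,0)·9! - C(4,1)·8! + C(4,2)·7! - C(4,3)·6! + C(4,4)·5!
= 362880 - 161280 + 30240 - 2880 + 120
= 229080

229080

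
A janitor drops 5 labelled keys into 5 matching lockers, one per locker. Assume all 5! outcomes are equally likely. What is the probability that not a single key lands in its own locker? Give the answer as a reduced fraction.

Favorable outcomes: !5 = 44.
Total outcomes: 5! = 120.
Probability = 44/120 = 11/30.

11/30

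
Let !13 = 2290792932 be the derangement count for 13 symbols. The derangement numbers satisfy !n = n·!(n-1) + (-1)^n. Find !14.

32071101049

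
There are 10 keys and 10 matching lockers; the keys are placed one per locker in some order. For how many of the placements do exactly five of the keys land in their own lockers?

11088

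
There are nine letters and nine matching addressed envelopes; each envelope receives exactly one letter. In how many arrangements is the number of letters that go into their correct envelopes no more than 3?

# with exactly i fixed is C(9,i)·!(9-i); sum over i=0..3:
  i=0: C(9,0)·!9 = 1·133496 = 133496
  i=1: C(9,1)·!8 = 9·14833 = 133497
  i=2: C(9,2)·!7 = 36·1854 = 66744
  i=3: C(9,3)·!6 = 84·265 = 22260
Total = 355997.

355997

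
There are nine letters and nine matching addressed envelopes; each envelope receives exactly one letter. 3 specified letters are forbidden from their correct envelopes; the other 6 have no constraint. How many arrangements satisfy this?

256320

Inclusion-exclusion on the 3 forbidden self-matches:
Σ_{j=0}^{3} (-1)^j C(3,j)(9-j)!
= C(3,0)·9! - C(3,1)·8! + C(3,2)·7! - C(3,3)·6!
= 362880 - 120960 + 15120 - 720
= 256320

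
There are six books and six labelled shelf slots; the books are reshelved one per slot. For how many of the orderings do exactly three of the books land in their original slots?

40

Pick the 3 fixed positions: C(6,3) = 20 ways.
The other 3 form a derangement: !3 = 2.
Total: 20 × 2 = 40.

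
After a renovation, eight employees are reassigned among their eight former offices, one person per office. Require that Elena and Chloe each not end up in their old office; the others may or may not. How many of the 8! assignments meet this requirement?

30960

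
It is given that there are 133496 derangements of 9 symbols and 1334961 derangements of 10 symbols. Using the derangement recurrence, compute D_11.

14684570

D_11 = (11-1)·(D_10 + D_9) = 10·(1334961 + 133496) = 10·1468457 = 14684570.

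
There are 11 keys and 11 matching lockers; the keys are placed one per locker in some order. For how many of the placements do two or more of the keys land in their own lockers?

Sum C(11,i)·!(11-i) for i = 2..11:
  i=2: C(11,2)·!9 = 55·133496 = 7342280
  i=3: C(11,3)·!8 = 165·14833 = 2447445
  i=4: C(11,4)·!7 = 330·1854 = 611820
  i=5: C(11,5)·!6 = 462·265 = 122430
  i=6: C(11,6)·!5 = 462·44 = 20328
  i=7: C(11,7)·!4 = 330·9 = 2970
  i=8: C(11,8)·!3 = 165·2 = 330
  i=9: C(11,9)·!2 = 55·1 = 55
  i=10: C(11,10)·!1 = 11·0 = 0
  i=11: C(11,11)·!0 = 1·1 = 1
Total = 10547659.

10547659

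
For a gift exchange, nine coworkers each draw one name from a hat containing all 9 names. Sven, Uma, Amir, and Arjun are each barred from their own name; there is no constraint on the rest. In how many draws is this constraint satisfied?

Inclusion-exclusion on the 4 forbidden self-matches:
Σ_{j=0}^{4} (-1)^j C(4,j)(9-j)!
= C(4,0)·9! - C(4,1)·8! + C(4,2)·7! - C(4,3)·6! + C(4,4)·5!
= 362880 - 161280 + 30240 - 2880 + 120
= 229080

229080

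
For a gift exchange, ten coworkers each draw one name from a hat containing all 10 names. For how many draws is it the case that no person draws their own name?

1334961

!10 = 10! · Σ_{k=0}^{10} (-1)^k/k!
= 10! - 10!/1! + 10!/2! - 10!/3! + 10!/4! - 10!/5! + 10!/6! - 10!/7! + 10!/8! - 10!/9! + 10!/10!
= 3628800 - 3628800 + 1814400 - 604800 + 151200 - 30240 + 5040 - 720 + 90 - 10 + 1
= 1334961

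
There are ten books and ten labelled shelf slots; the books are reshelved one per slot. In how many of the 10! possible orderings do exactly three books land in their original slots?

222480

Pick the 3 fixed positions: C(10,3) = 120 ways.
The other 7 form a derangement: !7 = 1854.
Total: 120 × 1854 = 222480.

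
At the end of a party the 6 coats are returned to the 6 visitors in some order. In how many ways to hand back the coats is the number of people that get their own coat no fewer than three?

56

Sum C(6,i)·!(6-i) for i = 3..6:
  i=3: C(6,3)·!3 = 20·2 = 40
  i=4: C(6,4)·!2 = 15·1 = 15
  i=5: C(6,5)·!1 = 6·0 = 0
  i=6: C(6,6)·!0 = 1·1 = 1
Total = 56.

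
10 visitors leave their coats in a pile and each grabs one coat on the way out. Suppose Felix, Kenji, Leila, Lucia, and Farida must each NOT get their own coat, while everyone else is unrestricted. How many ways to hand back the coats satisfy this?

Inclusion-exclusion on the 5 forbidden self-matches:
Σ_{j=0}^{5} (-1)^j C(5,j)(10-j)!
= C(5,0)·10! - C(5,1)·9! + C(5,2)·8! - C(5,3)·7! + C(5,4)·6! - C(5,5)·5!
= 3628800 - 1814400 + 403200 - 50400 + 3600 - 120
= 2170680

2170680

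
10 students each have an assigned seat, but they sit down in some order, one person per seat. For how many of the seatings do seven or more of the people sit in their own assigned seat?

# with exactly i fixed is C(10,i)·!(10-i); sum over i=7..10:
  i=7: C(10,7)·!3 = 120·2 = 240
  i=8: C(10,8)·!2 = 45·1 = 45
  i=9: C(10,9)·!1 = 10·0 = 0
  i=10: C(10,10)·!0 = 1·1 = 1
Total = 286.

286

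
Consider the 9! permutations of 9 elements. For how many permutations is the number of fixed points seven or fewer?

Sum C(9,i)·!(9-i) for i = 0..7:
  i=0: C(9,0)·!9 = 1·133496 = 133496
  i=1: C(9,1)·!8 = 9·14833 = 133497
  i=2: C(9,2)·!7 = 36·1854 = 66744
  i=3: C(9,3)·!6 = 84·265 = 22260
  i=4: C(9,4)·!5 = 126·44 = 5544
  i=5: C(9,5)·!4 = 126·9 = 1134
  i=6: C(9,6)·!3 = 84·2 = 168
  i=7: C(9,7)·!2 = 36·1 = 36
Total = 362879.

362879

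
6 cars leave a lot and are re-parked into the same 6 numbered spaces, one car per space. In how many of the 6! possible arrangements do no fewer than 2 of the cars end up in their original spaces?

# with exactly i fixed is C(6,i)·!(6-i); sum over i=2..6:
  i=2: C(6,2)·!4 = 15·9 = 135
  i=3: C(6,3)·!3 = 20·2 = 40
  i=4: C(6,4)·!2 = 15·1 = 15
  i=5: C(6,5)·!1 = 6·0 = 0
  i=6: C(6,6)·!0 = 1·1 = 1
Total = 191.

191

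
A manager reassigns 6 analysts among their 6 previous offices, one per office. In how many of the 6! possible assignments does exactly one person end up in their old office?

264

Pick the single fixed position: C(6,1) = 6 ways.
The other 5 form a derangement: !5 = 44.
Total: 6 × 44 = 264.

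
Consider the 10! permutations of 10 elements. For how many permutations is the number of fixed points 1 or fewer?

Sum C(10,i)·!(10-i) for i = 0..1:
  i=0: C(10,0)·!10 = 1·1334961 = 1334961
  i=1: C(10,1)·!9 = 10·133496 = 1334960
Total = 2669921.

2669921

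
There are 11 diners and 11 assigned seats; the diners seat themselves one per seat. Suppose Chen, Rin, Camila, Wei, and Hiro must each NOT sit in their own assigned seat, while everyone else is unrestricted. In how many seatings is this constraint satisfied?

25022880

Let A_j be the event that the j-th constrained one is fixed. By inclusion-exclusion over the 5 events:
Σ_{j=0}^{5} (-1)^j C(5,j)(11-j)!
= C(5,0)·11! - C(5,1)·10! + C(5,2)·9! - C(5,3)·8! + C(5,4)·7! - C(5,5)·6!
= 39916800 - 18144000 + 3628800 - 403200 + 25200 - 720
= 25022880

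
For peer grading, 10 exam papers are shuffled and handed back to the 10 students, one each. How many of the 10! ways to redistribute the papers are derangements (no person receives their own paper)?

1334961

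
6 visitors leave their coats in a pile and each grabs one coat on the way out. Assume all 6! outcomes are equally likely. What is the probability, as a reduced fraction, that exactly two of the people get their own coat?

3/16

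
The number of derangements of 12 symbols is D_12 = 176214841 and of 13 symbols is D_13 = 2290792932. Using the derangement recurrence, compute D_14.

D_14 = (14-1)·(D_13 + D_12) = 13·(2290792932 + 176214841) = 13·2467007773 = 32071101049.

32071101049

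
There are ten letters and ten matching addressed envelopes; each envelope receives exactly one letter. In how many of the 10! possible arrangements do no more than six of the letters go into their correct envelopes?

3628514

Sum C(10,i)·!(10-i) for i = 0..6:
  i=0: C(10,0)·!10 = 1·1334961 = 1334961
  i=1: C(10,1)·!9 = 10·133496 = 1334960
  i=2: C(10,2)·!8 = 45·14833 = 667485
  i=3: C(10,3)·!7 = 120·1854 = 222480
  i=4: C(10,4)·!6 = 210·265 = 55650
  i=5: C(10,5)·!5 = 252·44 = 11088
  i=6: C(10,6)·!4 = 210·9 = 1890
Total = 3628514.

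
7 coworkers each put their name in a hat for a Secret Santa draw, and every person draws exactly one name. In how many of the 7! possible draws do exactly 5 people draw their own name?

21

Pick the 5 fixed positions: C(7,5) = 21 ways.
The remaining 2 must be deranged: !2 = 1.
Total: 21 × 1 = 21.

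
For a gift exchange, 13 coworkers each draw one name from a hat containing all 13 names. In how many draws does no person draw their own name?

2290792932

Recurrence: !13 = 13·!12 + (-1)^13.
!13 = 13·176214841 - 1 = 2290792932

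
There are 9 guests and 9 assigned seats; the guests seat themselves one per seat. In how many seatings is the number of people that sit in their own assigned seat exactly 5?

1134

Pick the 5 fixed positions: C(9,5) = 126 ways.
The remaining 4 must be deranged: !4 = 9.
Total: 126 × 9 = 1134.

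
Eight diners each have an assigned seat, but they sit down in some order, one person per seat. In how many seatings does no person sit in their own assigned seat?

14833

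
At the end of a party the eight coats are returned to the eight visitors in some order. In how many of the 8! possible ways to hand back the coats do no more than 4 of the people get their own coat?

40179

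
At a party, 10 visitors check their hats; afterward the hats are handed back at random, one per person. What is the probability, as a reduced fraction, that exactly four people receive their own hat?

53/3456

Favorable outcomes: C(10,4)·!6 = 210·265 = 55650.
Total outcomes: 10! = 3628800.
Probability = 55650/3628800 = 53/3456.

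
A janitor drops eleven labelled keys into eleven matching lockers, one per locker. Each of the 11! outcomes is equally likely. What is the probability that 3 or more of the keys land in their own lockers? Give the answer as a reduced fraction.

Favorable outcomes: Σ_{i≥3} C(11,i)·!(11-i) = 165·14833 + 330·1854 + 462·265 + 462·44 + 330·9 + 165·2 + 55·1 + 11·0 + 1·1 = 3205379.
Total outcomes: 11! = 39916800.
Probability = 3205379/39916800 = 3205379/39916800.

3205379/39916800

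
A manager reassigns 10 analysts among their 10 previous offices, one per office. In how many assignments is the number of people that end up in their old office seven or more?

# with exactly i fixed is C(10,i)·!(10-i); sum over i=7..10:
  i=7: C(10,7)·!3 = 120·2 = 240
  i=8: C(10,8)·!2 = 45·1 = 45
  i=9: C(10,9)·!1 = 10·0 = 0
  i=10: C(10,10)·!0 = 1·1 = 1
Total = 286.

286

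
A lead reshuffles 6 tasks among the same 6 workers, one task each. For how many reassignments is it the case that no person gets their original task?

265

Recurrence: !6 = 6·!5 + (-1)^6.
!6 = 6·44 + 1 = 265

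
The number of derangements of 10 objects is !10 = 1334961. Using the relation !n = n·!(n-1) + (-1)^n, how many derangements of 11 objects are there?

14684570

!11 = 11·1334961 - 1 = 14684570.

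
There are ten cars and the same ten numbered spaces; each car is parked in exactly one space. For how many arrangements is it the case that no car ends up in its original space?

1334961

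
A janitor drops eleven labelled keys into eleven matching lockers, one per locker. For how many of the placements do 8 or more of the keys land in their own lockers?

386

Sum C(11,i)·!(11-i) for i = 8..11:
  i=8: C(11,8)·!3 = 165·2 = 330
  i=9: C(11,9)·!2 = 55·1 = 55
  i=10: C(11,10)·!1 = 11·0 = 0
  i=11: C(11,11)·!0 = 1·1 = 1
Total = 386.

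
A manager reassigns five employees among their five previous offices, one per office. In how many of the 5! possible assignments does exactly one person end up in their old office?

45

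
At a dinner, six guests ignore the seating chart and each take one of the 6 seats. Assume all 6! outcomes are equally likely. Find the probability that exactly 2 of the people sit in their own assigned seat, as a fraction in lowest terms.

Favorable outcomes: C(6,2)·!4 = 15·9 = 135.
Total outcomes: 6! = 720.
Probability = 135/720 = 3/16.

3/16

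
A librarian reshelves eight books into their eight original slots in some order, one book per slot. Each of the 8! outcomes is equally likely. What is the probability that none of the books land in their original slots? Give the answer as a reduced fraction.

Favorable outcomes: !8 = 14833.
Total outcomes: 8! = 40320.
Probability = 14833/40320 = 2119/5760.

2119/5760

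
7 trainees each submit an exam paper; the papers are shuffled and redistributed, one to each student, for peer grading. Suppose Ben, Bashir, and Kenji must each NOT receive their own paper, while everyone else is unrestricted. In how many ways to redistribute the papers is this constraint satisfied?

Let A_j be the event that the j-th constrained one is fixed. By inclusion-exclusion over the 3 events:
Σ_{j=0}^{3} (-1)^j C(3,j)(7-j)!
= C(3,0)·7! - C(3,1)·6! + C(3,2)·5! - C(3,3)·4!
= 5040 - 2160 + 360 - 24
= 3216

3216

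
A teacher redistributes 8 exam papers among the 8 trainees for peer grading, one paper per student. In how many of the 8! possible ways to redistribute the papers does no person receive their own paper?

The subfactorial !8 = [8!/e] (nearest integer).
8! = 40320, and 40320/e ≈ 14832.90, so !8 = 14833.

14833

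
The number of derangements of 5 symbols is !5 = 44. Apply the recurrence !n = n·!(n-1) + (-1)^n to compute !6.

265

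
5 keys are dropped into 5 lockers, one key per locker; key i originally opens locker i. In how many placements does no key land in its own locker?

!5 is the nearest integer to 5!/e.
5! = 120, and 120/e ≈ 44.15, so !5 = 44.

44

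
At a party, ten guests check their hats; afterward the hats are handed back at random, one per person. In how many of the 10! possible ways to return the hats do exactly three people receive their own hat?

Choose which 3 of the 10 are fixed: C(10,3) = 120.
The other 7 form a derangement: !7 = 1854.
Total: 120 × 1854 = 222480.

222480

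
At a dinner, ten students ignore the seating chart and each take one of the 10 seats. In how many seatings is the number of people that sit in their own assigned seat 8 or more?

46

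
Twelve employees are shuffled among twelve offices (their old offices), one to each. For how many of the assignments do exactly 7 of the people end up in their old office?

34848

Choose which 7 of the 12 are fixed: C(12,7) = 792.
The other 5 form a derangement: !5 = 44.
Total: 792 × 44 = 34848.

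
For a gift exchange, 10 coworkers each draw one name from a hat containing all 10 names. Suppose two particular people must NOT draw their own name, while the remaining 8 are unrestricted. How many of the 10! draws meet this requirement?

2943360

Inclusion-exclusion on the 2 forbidden self-matches:
Σ_{j=0}^{2} (-1)^j C(2,j)(10-j)!
= C(2,0)·10! - C(2,1)·9! + C(2,2)·8!
= 3628800 - 725760 + 40320
= 2943360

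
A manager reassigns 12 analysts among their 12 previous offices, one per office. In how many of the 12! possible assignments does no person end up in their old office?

176214841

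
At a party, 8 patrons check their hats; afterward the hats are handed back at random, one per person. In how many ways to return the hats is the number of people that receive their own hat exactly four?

Choose which 4 of the 8 are fixed: C(8,4) = 70.
The remaining 4 must be deranged: !4 = 9.
Total: 70 × 9 = 630.

630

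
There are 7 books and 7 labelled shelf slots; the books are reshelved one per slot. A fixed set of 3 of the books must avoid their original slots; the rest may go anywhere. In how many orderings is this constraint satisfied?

Inclusion-exclusion on the 3 forbidden self-matches:
Σ_{j=0}^{3} (-1)^j C(3,j)(7-j)!
= C(3,0)·7! - C(3,1)·6! + C(3,2)·5! - C(3,3)·4!
= 5040 - 2160 + 360 - 24
= 3216

3216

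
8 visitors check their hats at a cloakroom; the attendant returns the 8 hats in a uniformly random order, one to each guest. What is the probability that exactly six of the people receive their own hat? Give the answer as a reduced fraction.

1/1440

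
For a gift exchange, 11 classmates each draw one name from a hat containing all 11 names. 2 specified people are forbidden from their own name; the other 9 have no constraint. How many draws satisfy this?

Let A_j be the event that the j-th constrained one is fixed. By inclusion-exclusion over the 2 events:
Σ_{j=0}^{2} (-1)^j C(2,j)(11-j)!
= C(2,0)·11! - C(2,1)·10! + C(2,2)·9!
= 39916800 - 7257600 + 362880
= 33022080

33022080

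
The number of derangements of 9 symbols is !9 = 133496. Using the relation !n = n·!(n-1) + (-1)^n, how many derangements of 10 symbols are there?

1334961

!10 = 10·133496 + 1 = 1334961.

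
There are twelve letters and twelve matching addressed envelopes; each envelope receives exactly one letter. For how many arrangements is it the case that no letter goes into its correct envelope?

By inclusion-exclusion, !12 = Σ (-1)^k · 12!/k! for k=0..12
= 12! - 12!/1! + 12!/2! - 12!/3! + 12!/4! - 12!/5! + 12!/6! - 12!/7! + 12!/8! - 12!/9! + 12!/10! - 12!/11! + 12!/12!
= 479001600 - 479001600 + 239500800 - 79833600 + 19958400 - 3991680 + 665280 - 95040 + 11880 - 1320 + 132 - 12 + 1
= 176214841

176214841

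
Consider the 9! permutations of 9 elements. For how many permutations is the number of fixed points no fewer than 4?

6883

# with exactly i fixed is C(9,i)·!(9-i); sum over i=4..9:
  i=4: C(9,4)·!5 = 126·44 = 5544
  i=5: C(9,5)·!4 = 126·9 = 1134
  i=6: C(9,6)·!3 = 84·2 = 168
  i=7: C(9,7)·!2 = 36·1 = 36
  i=8: C(9,8)·!1 = 9·0 = 0
  i=9: C(9,9)·!0 = 1·1 = 1
Total = 6883.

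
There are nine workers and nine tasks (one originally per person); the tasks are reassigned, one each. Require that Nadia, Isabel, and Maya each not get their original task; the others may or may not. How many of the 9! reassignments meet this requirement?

256320

Inclusion-exclusion on the 3 forbidden self-matches:
Σ_{j=0}^{3} (-1)^j C(3,j)(9-j)!
= C(3,0)·9! - C(3,1)·8! + C(3,2)·7! - C(3,3)·6!
= 362880 - 120960 + 15120 - 720
= 256320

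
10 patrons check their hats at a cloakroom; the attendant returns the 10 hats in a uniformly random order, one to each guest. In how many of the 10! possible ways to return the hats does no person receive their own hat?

Use !n = (n-1)(!(n-1) + !(n-2)).
!10 = 9·(133496 + 14833) = 9·148329 = 1334961

1334961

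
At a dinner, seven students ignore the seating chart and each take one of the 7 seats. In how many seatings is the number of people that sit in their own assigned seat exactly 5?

21

Choose which 5 of the 7 are fixed: C(7,5) = 21.
The other 2 form a derangement: !2 = 1.
Total: 21 × 1 = 21.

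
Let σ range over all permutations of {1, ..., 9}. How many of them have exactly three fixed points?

22260

Pick the 3 fixed positions: C(9,3) = 84 ways.
The remaining 6 must be deranged: !6 = 265.
Total: 84 × 265 = 22260.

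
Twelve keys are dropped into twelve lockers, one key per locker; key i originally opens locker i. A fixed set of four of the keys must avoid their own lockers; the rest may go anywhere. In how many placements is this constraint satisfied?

339696000

Let A_j be the event that the j-th constrained one is fixed. By inclusion-exclusion over the 4 events:
Σ_{j=0}^{4} (-1)^j C(4,j)(12-j)!
= C(4,0)·12! - C(4,1)·11! + C(4,2)·10! - C(4,3)·9! + C(4,4)·8!
= 479001600 - 159667200 + 21772800 - 1451520 + 40320
= 339696000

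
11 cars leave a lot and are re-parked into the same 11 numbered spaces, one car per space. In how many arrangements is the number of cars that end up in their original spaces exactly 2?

7342280

Pick the 2 fixed positions: C(11,2) = 55 ways.
The remaining 9 must be deranged: !9 = 133496.
Total: 55 × 133496 = 7342280.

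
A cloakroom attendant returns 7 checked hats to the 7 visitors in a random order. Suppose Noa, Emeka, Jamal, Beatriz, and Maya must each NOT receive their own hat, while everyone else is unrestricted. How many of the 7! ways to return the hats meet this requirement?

Let A_j be the event that the j-th constrained one is fixed. By inclusion-exclusion over the 5 events:
Σ_{j=0}^{5} (-1)^j C(5,j)(7-j)!
= C(5,0)·7! - C(5,1)·6! + C(5,2)·5! - C(5,3)·4! + C(5,4)·3! - C(5,5)·2!
= 5040 - 3600 + 1200 - 240 + 30 - 2
= 2428

2428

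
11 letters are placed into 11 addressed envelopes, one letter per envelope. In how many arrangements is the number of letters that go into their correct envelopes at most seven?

39916414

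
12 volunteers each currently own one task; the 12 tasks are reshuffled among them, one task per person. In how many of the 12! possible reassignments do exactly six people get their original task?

Choose which 6 of the 12 are fixed: C(12,6) = 924.
The other 6 form a derangement: !6 = 265.
Total: 924 × 265 = 244860.

244860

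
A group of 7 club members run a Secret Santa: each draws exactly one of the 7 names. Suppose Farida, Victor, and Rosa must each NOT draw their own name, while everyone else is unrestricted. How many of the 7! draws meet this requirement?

3216

Let A_j be the event that the j-th constrained one is fixed. By inclusion-exclusion over the 3 events:
Σ_{j=0}^{3} (-1)^j C(3,j)(7-j)!
= C(3,0)·7! - C(3,1)·6! + C(3,2)·5! - C(3,3)·4!
= 5040 - 2160 + 360 - 24
= 3216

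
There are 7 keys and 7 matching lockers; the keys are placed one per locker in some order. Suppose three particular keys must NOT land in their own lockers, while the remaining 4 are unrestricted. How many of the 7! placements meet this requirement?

Inclusion-exclusion on the 3 forbidden self-matches:
Σ_{j=0}^{3} (-1)^j C(3,j)(7-j)!
= C(3,0)·7! - C(3,1)·6! + C(3,2)·5! - C(3,3)·4!
= 5040 - 2160 + 360 - 24
= 3216

3216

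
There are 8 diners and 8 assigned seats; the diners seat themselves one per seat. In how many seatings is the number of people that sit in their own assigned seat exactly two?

Pick the 2 fixed positions: C(8,2) = 28 ways.
The remaining 6 must be deranged: !6 = 265.
Total: 28 × 265 = 7420.

7420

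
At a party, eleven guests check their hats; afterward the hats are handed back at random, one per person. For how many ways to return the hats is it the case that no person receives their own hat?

!11 is the nearest integer to 11!/e.
11! = 39916800, and 39916800/e ≈ 14684570.08, so !11 = 14684570.

14684570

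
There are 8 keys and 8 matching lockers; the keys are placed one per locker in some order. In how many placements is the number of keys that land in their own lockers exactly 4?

630

Choose which 4 of the 8 are fixed: C(8,4) = 70.
The other 4 form a derangement: !4 = 9.
Total: 70 × 9 = 630.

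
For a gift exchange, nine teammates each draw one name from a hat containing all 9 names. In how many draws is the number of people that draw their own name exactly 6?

Choose which 6 of the 9 are fixed: C(9,6) = 84.
The remaining 3 must be deranged: !3 = 2.
Total: 84 × 2 = 168.

168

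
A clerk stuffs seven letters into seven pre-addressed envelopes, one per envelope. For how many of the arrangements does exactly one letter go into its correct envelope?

1855

Choose which one of the 7 is fixed: C(7,1) = 7.
The other 6 form a derangement: !6 = 265.
Total: 7 × 265 = 1855.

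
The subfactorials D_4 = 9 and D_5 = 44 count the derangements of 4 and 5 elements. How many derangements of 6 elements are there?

D_6 = (6-1)·(D_5 + D_4) = 5·(44 + 9) = 5·53 = 265.

265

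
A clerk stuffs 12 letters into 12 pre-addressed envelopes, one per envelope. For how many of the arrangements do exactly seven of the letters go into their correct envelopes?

34848

Choose which 7 of the 12 are fixed: C(12,7) = 792.
The remaining 5 must be deranged: !5 = 44.
Total: 792 × 44 = 34848.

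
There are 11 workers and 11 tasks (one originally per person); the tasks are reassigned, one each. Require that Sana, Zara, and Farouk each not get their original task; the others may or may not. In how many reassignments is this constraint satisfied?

30078720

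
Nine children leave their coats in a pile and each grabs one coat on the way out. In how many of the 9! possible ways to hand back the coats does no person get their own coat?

!9 is the nearest integer to 9!/e.
9! = 362880, and 362880/e ≈ 133496.09, so !9 = 133496.

133496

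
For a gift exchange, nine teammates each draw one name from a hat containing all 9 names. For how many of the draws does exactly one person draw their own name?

133497

Pick the single fixed position: C(9,1) = 9 ways.
The remaining 8 must be deranged: !8 = 14833.
Total: 9 × 14833 = 133497.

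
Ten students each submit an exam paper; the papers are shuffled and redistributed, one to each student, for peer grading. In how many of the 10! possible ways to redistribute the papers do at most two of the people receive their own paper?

3337406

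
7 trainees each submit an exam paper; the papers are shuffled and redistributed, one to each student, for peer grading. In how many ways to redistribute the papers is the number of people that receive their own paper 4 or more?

92

# with exactly i fixed is C(7,i)·!(7-i); sum over i=4..7:
  i=4: C(7,4)·!3 = 35·2 = 70
  i=5: C(7,5)·!2 = 21·1 = 21
  i=6: C(7,6)·!1 = 7·0 = 0
  i=7: C(7,7)·!0 = 1·1 = 1
Total = 92.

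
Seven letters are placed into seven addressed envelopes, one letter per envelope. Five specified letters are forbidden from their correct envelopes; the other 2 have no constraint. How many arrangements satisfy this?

2428

Let A_j be the event that the j-th constrained one is fixed. By inclusion-exclusion over the 5 events:
Σ_{j=0}^{5} (-1)^j C(5,j)(7-j)!
= C(5,0)·7! - C(5,1)·6! + C(5,2)·5! - C(5,3)·4! + C(5,4)·3! - C(5,5)·2!
= 5040 - 3600 + 1200 - 240 + 30 - 2
= 2428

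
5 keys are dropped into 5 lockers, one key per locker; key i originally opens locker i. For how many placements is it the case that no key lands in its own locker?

!5 = 5! · Σ_{k=0}^{5} (-1)^k/k!
= 5! - 5!/1! + 5!/2! - 5!/3! + 5!/4! - 5!/5!
= 120 - 120 + 60 - 20 + 5 - 1
= 44

44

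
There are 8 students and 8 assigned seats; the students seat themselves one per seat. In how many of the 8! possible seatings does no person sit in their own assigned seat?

!8 = 8! · Σ_{k=0}^{8} (-1)^k/k!
= 8! - 8!/1! + 8!/2! - 8!/3! + 8!/4! - 8!/5! + 8!/6! - 8!/7! + 8!/8!
= 40320 - 40320 + 20160 - 6720 + 1680 - 336 + 56 - 8 + 1
= 14833

14833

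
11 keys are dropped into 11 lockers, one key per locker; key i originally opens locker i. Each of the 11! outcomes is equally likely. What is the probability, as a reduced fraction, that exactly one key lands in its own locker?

16481/44800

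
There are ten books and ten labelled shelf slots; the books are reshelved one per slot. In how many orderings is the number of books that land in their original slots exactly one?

1334960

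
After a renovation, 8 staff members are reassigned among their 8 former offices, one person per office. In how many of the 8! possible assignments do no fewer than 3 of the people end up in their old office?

Sum C(8,i)·!(8-i) for i = 3..8:
  i=3: C(8,3)·!5 = 56·44 = 2464
  i=4: C(8,4)·!4 = 70·9 = 630
  i=5: C(8,5)·!3 = 56·2 = 112
  i=6: C(8,6)·!2 = 28·1 = 28
  i=7: C(8,7)·!1 = 8·0 = 0
  i=8: C(8,8)·!0 = 1·1 = 1
Total = 3235.

3235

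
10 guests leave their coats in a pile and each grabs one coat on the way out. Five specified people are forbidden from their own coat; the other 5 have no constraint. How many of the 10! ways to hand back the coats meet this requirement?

Inclusion-exclusion on the 5 forbidden self-matches:
Σ_{j=0}^{5} (-1)^j C(5,j)(10-j)!
= C(5,0)·10! - C(5,1)·9! + C(5,2)·8! - C(5,3)·7! + C(5,4)·6! - C(5,5)·5!
= 3628800 - 1814400 + 403200 - 50400 + 3600 - 120
= 2170680

2170680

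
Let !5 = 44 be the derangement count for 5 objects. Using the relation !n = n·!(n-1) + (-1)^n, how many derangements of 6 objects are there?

265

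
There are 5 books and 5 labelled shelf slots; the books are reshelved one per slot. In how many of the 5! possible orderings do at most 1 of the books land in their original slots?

89

# with exactly i fixed is C(5,i)·!(5-i); sum over i=0..1:
  i=0: C(5,0)·!5 = 1·44 = 44
  i=1: C(5,1)·!4 = 5·9 = 45
Total = 89.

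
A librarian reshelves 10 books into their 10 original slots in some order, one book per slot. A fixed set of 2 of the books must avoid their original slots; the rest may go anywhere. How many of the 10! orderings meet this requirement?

Inclusion-exclusion on the 2 forbidden self-matches:
Σ_{j=0}^{2} (-1)^j C(2,j)(10-j)!
= C(2,0)·10! - C(2,1)·9! + C(2,2)·8!
= 3628800 - 725760 + 40320
= 2943360

2943360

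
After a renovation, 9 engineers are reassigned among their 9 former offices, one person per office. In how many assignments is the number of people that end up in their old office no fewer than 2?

95887

# with exactly i fixed is C(9,i)·!(9-i); sum over i=2..9:
  i=2: C(9,2)·!7 = 36·1854 = 66744
  i=3: C(9,3)·!6 = 84·265 = 22260
  i=4: C(9,4)·!5 = 126·44 = 5544
  i=5: C(9,5)·!4 = 126·9 = 1134
  i=6: C(9,6)·!3 = 84·2 = 168
  i=7: C(9,7)·!2 = 36·1 = 36
  i=8: C(9,8)·!1 = 9·0 = 0
  i=9: C(9,9)·!0 = 1·1 = 1
Total = 95887.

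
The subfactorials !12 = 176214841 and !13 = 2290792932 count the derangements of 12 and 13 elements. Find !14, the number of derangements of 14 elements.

!14 = (14-1)·(!13 + !12) = 13·(2290792932 + 176214841) = 13·2467007773 = 32071101049.

32071101049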